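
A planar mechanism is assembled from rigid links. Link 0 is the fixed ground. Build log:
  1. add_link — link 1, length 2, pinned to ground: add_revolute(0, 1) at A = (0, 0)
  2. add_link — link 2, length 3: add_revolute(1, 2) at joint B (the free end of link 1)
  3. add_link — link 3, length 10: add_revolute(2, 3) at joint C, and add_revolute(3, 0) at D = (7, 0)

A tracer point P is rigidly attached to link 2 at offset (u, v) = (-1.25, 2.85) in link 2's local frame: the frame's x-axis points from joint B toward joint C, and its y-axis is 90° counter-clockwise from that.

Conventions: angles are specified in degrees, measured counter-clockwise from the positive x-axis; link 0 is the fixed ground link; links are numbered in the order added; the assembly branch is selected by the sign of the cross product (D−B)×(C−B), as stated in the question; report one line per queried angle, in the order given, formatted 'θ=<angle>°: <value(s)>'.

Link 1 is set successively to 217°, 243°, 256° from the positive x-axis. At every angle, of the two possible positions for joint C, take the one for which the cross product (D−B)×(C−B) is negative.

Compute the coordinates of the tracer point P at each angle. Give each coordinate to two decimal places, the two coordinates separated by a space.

A=(0,0), D=(7.00,0)
θ=217°: B = A + 2.00·(cos217°, sin217°) = (-1.5973, -1.2036)
θ=217°: |BD| = 8.6811
θ=217°: circle(B,3.00) ∩ circle(D,10.00): a=-0.9007, h=2.8616
θ=217°:   candidates: C₊=(-2.8860,1.5054) cross=24.842; C₋=(-2.0925,-4.1625) cross=-24.842
θ=217°:   branch - wants cross < 0 → take C=(-2.0925,-4.1625) (cross=-24.842)
θ=217°: ex = (C−B)/|BC| = (-0.1651,-0.9863); ey = (0.9863,-0.1651)
θ=217°: P = B + -1.25·ex + 2.85·ey = (1.4200,-0.4413)
θ=243°: B = A + 2.00·(cos243°, sin243°) = (-0.9080, -1.7820)
θ=243°: |BD| = 8.1063
θ=243°: circle(B,3.00) ∩ circle(D,10.00): a=-1.5598, h=2.5626
θ=243°:   candidates: C₊=(-2.9930,0.3750) cross=20.773; C₋=(-1.8663,-4.6248) cross=-20.773
θ=243°:   branch - wants cross < 0 → take C=(-1.8663,-4.6248) (cross=-20.773)
θ=243°: ex = (C−B)/|BC| = (-0.3194,-0.9476); ey = (0.9476,-0.3194)
θ=243°: P = B + -1.25·ex + 2.85·ey = (2.1920,-1.5079)
θ=256°: B = A + 2.00·(cos256°, sin256°) = (-0.4838, -1.9406)
θ=256°: |BD| = 7.7314
θ=256°: circle(B,3.00) ∩ circle(D,10.00): a=-2.0195, h=2.2185
θ=256°:   candidates: C₊=(-2.9955,-0.3000) cross=17.152; C₋=(-1.8818,-4.5950) cross=-17.152
θ=256°:   branch - wants cross < 0 → take C=(-1.8818,-4.5950) (cross=-17.152)
θ=256°: ex = (C−B)/|BC| = (-0.4660,-0.8848); ey = (0.8848,-0.4660)
θ=256°: P = B + -1.25·ex + 2.85·ey = (2.6203,-2.1626)

θ=217°: 1.42 -0.44
θ=243°: 2.19 -1.51
θ=256°: 2.62 -2.16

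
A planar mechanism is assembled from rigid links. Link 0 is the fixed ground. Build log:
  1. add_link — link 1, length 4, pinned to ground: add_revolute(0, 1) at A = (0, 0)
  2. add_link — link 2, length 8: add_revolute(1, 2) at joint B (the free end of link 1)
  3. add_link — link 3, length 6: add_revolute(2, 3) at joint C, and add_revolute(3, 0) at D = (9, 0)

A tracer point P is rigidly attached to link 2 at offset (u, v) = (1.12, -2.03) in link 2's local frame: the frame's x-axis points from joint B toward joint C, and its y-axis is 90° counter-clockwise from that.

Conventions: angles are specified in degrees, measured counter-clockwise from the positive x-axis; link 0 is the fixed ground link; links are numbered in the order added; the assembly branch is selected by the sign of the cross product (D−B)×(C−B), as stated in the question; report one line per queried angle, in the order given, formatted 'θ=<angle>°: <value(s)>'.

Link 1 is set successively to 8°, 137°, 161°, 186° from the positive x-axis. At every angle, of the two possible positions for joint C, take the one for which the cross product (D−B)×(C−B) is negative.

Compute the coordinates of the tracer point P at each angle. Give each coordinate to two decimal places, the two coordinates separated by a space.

A=(0,0), D=(9.00,0)
θ=8°: B = A + 4.00·(cos8°, sin8°) = (3.9611, 0.5567)
θ=8°: |BD| = 5.0696
θ=8°: circle(B,8.00) ∩ circle(D,6.00): a=5.2964, h=5.9957
θ=8°:   candidates: C₊=(9.8838,5.9346) cross=30.396; C₋=(8.5670,-5.9844) cross=-30.396
θ=8°:   branch - wants cross < 0 → take C=(8.5670,-5.9844) (cross=-30.396)
θ=8°: ex = (C−B)/|BC| = (0.5757,-0.8176); ey = (0.8176,0.5757)
θ=8°: P = B + 1.12·ex + -2.03·ey = (2.9461,-1.5278)
θ=137°: B = A + 4.00·(cos137°, sin137°) = (-2.9254, 2.7280)
θ=137°: |BD| = 12.2335
θ=137°: circle(B,8.00) ∩ circle(D,6.00): a=7.2611, h=3.3580
θ=137°:   candidates: C₊=(4.9017,4.3822) cross=41.080; C₋=(3.4041,-2.1646) cross=-41.080
θ=137°:   branch - wants cross < 0 → take C=(3.4041,-2.1646) (cross=-41.080)
θ=137°: ex = (C−B)/|BC| = (0.7912,-0.6116); ey = (0.6116,0.7912)
θ=137°: P = B + 1.12·ex + -2.03·ey = (-3.2808,0.4369)
θ=161°: B = A + 4.00·(cos161°, sin161°) = (-3.7821, 1.3023)
θ=161°: |BD| = 12.8482
θ=161°: circle(B,8.00) ∩ circle(D,6.00): a=7.5138, h=2.7465
θ=161°:   candidates: C₊=(3.9714,3.2731) cross=35.288; C₋=(3.4146,-2.1917) cross=-35.288
θ=161°:   branch - wants cross < 0 → take C=(3.4146,-2.1917) (cross=-35.288)
θ=161°: ex = (C−B)/|BC| = (0.8996,-0.4367); ey = (0.4367,0.8996)
θ=161°: P = B + 1.12·ex + -2.03·ey = (-3.6611,-1.0130)
θ=186°: B = A + 4.00·(cos186°, sin186°) = (-3.9781, -0.4181)
θ=186°: |BD| = 12.9848
θ=186°: circle(B,8.00) ∩ circle(D,6.00): a=7.5706, h=2.5858
θ=186°:   candidates: C₊=(3.5053,2.4101) cross=33.576; C₋=(3.6718,-2.7588) cross=-33.576
θ=186°:   branch - wants cross < 0 → take C=(3.6718,-2.7588) (cross=-33.576)
θ=186°: ex = (C−B)/|BC| = (0.9562,-0.2926); ey = (0.2926,0.9562)
θ=186°: P = B + 1.12·ex + -2.03·ey = (-3.5010,-2.6870)

θ=8°: 2.95 -1.53
θ=137°: -3.28 0.44
θ=161°: -3.66 -1.01
θ=186°: -3.50 -2.69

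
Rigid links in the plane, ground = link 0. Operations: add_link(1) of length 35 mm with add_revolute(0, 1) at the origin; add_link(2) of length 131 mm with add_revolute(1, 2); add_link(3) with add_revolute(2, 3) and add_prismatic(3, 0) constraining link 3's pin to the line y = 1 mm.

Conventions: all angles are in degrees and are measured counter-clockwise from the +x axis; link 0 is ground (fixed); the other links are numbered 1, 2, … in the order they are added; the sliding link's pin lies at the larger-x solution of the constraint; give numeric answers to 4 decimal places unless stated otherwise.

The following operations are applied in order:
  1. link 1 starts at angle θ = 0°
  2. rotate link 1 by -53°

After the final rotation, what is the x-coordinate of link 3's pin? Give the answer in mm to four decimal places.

geometry: r = 35 mm, L = 131 mm, e = 1 mm; θ starts at 0°
rotate link 1 by -53°: θ ← 0° -53° = -53°
crank pin P = (r cos θ, r sin θ) = (21.063526, -27.952243)
h = r sin θ − e = -27.952243 − 1 = -28.952243
x = r cos θ + √(L² − h²) = 21.063526 + 127.760587 = 148.824113

148.8241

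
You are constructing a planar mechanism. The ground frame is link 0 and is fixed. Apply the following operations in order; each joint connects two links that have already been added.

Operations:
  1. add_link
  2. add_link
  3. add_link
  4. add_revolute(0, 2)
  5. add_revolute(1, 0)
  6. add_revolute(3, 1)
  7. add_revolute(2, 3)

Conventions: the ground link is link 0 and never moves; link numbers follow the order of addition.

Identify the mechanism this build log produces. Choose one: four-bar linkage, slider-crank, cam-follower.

links: 4 (incl. ground); joints: 4 revolute, 0 prismatic, 0 higher (cam) pair, forming one closed loop
4 links in a single 4R loop → four-bar linkage

four-bar linkage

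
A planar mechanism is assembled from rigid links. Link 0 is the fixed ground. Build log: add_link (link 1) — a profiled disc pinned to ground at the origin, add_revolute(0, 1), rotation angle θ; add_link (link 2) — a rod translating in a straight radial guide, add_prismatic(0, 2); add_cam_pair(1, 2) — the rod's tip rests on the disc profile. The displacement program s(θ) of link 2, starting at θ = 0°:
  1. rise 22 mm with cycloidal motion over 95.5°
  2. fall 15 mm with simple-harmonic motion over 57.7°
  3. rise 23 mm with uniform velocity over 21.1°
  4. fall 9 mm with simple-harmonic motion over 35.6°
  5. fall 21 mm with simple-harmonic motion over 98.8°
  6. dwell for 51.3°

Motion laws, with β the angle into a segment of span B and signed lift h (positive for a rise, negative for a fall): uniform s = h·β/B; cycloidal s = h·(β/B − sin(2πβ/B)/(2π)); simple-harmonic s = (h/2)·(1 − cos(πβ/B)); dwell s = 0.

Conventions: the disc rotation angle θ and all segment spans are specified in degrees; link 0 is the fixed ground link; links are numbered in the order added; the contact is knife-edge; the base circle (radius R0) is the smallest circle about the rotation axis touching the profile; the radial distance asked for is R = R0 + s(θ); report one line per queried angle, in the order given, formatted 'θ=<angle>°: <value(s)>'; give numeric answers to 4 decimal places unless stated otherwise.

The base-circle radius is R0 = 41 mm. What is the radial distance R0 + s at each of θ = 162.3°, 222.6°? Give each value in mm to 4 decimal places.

seg 1 [0°–95.5°] cycloidal, h=22: full span → s += 22 → s = 22.0000
seg 2 [95.5°–153.2°] simple-harmonic, h=-15: full span → s += -15 → s = 7.0000
seg 3 [153.2°–174.3°] uniform, h=23: θ=162.3° here. β=9.1, B=21.1. 23·9.1/21.1 = 9.9194 → s = 16.9194
seg 3 [153.2°–174.3°] uniform, h=23: full span → s += 23 → s = 30.0000
seg 4 [174.3°–209.9°] simple-harmonic, h=-9: full span → s += -9 → s = 21.0000
seg 5 [209.9°–308.7°] simple-harmonic, h=-21: θ=222.6° here. β=12.7, B=98.8. -21/2·(1 − cos(π·0.1285)) = -0.8446 → s = 20.1554
θ=162.3°: R = R0 + s = 41 + 16.9194 = 57.9194
θ=222.6°: R = R0 + s = 41 + 20.1554 = 61.1554

θ=162.3°: 57.9194
θ=222.6°: 61.1554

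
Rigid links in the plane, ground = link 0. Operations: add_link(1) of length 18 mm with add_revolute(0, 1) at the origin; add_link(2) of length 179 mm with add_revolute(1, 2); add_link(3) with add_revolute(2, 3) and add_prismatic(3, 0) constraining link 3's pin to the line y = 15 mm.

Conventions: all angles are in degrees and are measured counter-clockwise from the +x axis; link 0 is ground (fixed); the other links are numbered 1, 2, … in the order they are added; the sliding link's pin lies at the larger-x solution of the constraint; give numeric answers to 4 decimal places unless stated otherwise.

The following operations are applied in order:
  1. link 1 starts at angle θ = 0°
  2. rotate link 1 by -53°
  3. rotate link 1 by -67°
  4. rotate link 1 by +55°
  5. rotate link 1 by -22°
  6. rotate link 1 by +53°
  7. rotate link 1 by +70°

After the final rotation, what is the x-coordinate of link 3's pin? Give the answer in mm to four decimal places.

geometry: r = 18 mm, L = 179 mm, e = 15 mm; θ starts at 0°
rotate link 1 by -53°: θ ← 0° -53° = -53°
rotate link 1 by -67°: θ ← -53° -67° = -120°
rotate link 1 by +55°: θ ← -120° +55° = -65°
rotate link 1 by -22°: θ ← -65° -22° = -87°
rotate link 1 by +53°: θ ← -87° +53° = -34°
rotate link 1 by +70°: θ ← -34° +70° = 36°
crank pin P = (r cos θ, r sin θ) = (14.562306, 10.580135)
h = r sin θ − e = 10.580135 − 15 = -4.419865
x = r cos θ + √(L² − h²) = 14.562306 + 178.945424 = 193.507730

193.5077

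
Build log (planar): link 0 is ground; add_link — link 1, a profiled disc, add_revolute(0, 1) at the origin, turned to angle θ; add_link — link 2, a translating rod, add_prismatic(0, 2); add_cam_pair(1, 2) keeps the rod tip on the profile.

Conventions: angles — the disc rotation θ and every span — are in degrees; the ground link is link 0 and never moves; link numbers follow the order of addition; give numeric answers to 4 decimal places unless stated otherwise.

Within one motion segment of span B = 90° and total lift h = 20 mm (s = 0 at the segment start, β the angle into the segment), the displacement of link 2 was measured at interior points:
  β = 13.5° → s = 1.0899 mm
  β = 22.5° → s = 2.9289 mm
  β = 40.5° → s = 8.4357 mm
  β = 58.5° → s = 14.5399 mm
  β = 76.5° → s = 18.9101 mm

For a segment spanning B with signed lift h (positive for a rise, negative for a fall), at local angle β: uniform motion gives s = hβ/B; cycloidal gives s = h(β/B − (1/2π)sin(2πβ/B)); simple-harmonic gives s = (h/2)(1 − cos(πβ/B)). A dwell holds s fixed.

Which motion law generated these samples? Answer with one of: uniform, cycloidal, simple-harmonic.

candidates at β/B = r: uniform s = h·r (linear in β); cycloidal s = h·(r − sin(2πr)/(2π)); simple-harmonic s = (h/2)(1 − cos(πr))
β=13.5°: printed 1.0899 | uniform 3.0000, cycloidal 0.4248, simple-harmonic 1.0899
β=22.5°: printed 2.9289 | uniform 5.0000, cycloidal 1.8169, simple-harmonic 2.9289
β=40.5°: printed 8.4357 | uniform 9.0000, cycloidal 8.0164, simple-harmonic 8.4357
β=58.5°: printed 14.5399 | uniform 13.0000, cycloidal 15.5752, simple-harmonic 14.5399
β=76.5°: printed 18.9101 | uniform 17.0000, cycloidal 19.5752, simple-harmonic 18.9101
only one law matches every sample → simple-harmonic

simple-harmonic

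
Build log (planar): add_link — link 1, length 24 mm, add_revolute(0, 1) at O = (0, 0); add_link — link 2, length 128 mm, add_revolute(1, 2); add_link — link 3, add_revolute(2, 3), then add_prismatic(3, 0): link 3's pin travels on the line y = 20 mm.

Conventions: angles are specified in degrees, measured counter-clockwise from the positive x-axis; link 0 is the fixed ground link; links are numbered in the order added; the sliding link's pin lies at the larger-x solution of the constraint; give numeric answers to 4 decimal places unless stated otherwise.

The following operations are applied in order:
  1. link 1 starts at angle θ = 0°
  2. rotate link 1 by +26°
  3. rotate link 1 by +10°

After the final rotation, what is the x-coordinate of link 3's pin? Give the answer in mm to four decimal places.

geometry: r = 24 mm, L = 128 mm, e = 20 mm; θ starts at 0°
rotate link 1 by +26°: θ ← 0° +26° = 26°
rotate link 1 by +10°: θ ← 26° +10° = 36°
crank pin P = (r cos θ, r sin θ) = (19.416408, 14.106846)
h = r sin θ − e = 14.106846 − 20 = -5.893154
x = r cos θ + √(L² − h²) = 19.416408 + 127.864267 = 147.280675

147.2807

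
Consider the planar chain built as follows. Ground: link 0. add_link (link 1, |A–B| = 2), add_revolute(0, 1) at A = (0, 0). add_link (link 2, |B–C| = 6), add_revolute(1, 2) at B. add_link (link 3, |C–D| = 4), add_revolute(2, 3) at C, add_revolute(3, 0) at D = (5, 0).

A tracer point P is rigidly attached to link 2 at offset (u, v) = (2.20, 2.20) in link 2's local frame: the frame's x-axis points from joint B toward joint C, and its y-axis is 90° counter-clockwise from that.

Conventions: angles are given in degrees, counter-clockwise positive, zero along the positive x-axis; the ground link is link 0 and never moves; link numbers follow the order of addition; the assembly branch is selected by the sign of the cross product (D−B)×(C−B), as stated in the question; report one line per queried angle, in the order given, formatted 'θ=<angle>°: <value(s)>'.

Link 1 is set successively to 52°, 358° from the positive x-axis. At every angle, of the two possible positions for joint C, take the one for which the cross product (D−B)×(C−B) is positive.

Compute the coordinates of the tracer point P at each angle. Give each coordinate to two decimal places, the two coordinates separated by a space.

A=(0,0), D=(5.00,0)
θ=52°: B = A + 2.00·(cos52°, sin52°) = (1.2313, 1.5760)
θ=52°: |BD| = 4.0849
θ=52°: circle(B,6.00) ∩ circle(D,4.00): a=4.4905, h=3.9794
θ=52°:   candidates: C₊=(6.9094,3.5148) cross=16.256; C₋=(3.8388,-3.8278) cross=-16.256
θ=52°:   branch + wants cross > 0 → take C=(6.9094,3.5148) (cross=16.256)
θ=52°: ex = (C−B)/|BC| = (0.9464,0.3231); ey = (-0.3231,0.9464)
θ=52°: P = B + 2.20·ex + 2.20·ey = (2.6024,4.3689)
θ=358°: B = A + 2.00·(cos358°, sin358°) = (1.9988, -0.0698)
θ=358°: |BD| = 3.0020
θ=358°: circle(B,6.00) ∩ circle(D,4.00): a=4.8321, h=3.5568
θ=358°:   candidates: C₊=(6.7469,3.5984) cross=10.678; C₋=(6.9123,-3.5133) cross=-10.678
θ=358°:   branch + wants cross > 0 → take C=(6.7469,3.5984) (cross=10.678)
θ=358°: ex = (C−B)/|BC| = (0.7913,0.6114); ey = (-0.6114,0.7913)
θ=358°: P = B + 2.20·ex + 2.20·ey = (2.3947,3.0162)

θ=52°: 2.60 4.37
θ=358°: 2.39 3.02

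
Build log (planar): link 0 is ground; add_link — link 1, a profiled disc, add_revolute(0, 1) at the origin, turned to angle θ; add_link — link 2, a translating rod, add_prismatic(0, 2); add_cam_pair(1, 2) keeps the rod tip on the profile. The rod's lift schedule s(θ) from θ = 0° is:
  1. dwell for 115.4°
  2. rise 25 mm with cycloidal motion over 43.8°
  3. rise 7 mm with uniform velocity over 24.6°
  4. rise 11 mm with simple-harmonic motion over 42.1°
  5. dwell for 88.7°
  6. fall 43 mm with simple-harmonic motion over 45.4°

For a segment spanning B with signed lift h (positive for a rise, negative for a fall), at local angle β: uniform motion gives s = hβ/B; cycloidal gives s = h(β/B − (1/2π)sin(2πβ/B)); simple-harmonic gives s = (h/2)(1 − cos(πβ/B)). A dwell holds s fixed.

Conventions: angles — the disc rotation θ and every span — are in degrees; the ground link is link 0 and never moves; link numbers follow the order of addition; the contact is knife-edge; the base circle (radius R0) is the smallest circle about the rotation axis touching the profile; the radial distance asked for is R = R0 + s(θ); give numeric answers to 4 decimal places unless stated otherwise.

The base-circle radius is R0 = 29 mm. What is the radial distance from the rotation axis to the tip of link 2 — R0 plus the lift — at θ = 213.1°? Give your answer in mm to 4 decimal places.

seg 1 [0°–115.4°] dwell: s stays 0.0000
seg 2 [115.4°–159.2°] cycloidal, h=25: full span → s += 25 → s = 25.0000
seg 3 [159.2°–183.8°] uniform, h=7: full span → s += 7 → s = 32.0000
seg 4 [183.8°–225.9°] simple-harmonic, h=11: θ=213.1° here. β=29.3, B=42.1. 11/2·(1 − cos(π·0.6960)) = 8.6761 → s = 40.6761
R = R0 + s = 29 + 40.6761 = 69.6761

69.6761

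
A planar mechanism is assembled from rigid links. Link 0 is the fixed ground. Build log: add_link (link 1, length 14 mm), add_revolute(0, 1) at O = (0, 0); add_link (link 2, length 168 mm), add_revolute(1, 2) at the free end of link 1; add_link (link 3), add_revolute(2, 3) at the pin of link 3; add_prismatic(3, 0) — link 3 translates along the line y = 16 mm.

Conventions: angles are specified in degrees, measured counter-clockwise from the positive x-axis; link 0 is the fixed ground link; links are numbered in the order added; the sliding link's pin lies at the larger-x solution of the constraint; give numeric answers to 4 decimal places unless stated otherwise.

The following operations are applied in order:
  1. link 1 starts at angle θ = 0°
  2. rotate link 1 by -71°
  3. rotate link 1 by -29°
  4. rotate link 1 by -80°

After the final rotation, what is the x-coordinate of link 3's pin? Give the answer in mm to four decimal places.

geometry: r = 14 mm, L = 168 mm, e = 16 mm; θ starts at 0°
rotate link 1 by -71°: θ ← 0° -71° = -71°
rotate link 1 by -29°: θ ← -71° -29° = -100°
rotate link 1 by -80°: θ ← -100° -80° = -180°
crank pin P = (r cos θ, r sin θ) = (-14.000000, -0.000000)
h = r sin θ − e = -0.000000 − 16 = -16.000000
x = r cos θ + √(L² − h²) = -14.000000 + 167.236360 = 153.236360

153.2364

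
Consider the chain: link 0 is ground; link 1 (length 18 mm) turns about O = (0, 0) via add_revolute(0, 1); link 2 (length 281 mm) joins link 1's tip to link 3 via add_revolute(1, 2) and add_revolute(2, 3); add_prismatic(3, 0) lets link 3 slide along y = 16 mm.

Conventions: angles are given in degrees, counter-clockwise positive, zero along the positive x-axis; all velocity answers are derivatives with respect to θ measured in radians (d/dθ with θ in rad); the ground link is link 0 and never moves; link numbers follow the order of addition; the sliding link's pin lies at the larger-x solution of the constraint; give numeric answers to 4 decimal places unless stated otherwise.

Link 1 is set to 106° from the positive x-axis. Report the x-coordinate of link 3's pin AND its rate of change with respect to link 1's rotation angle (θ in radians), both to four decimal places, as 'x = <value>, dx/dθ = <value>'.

geometry: r = 18 mm, L = 281 mm, e = 16 mm
crank pin P = (r cos θ, r sin θ) = (-4.961472, 17.302711)
h = r sin θ − e = 17.302711 − 16 = 1.302711
x = r cos θ + √(L² − h²) = -4.961472 + 280.996980 = 276.035508
dx/dθ = −r sin θ − h·r cos θ/√(L² − h²) (θ in radians; h = 1.302711) = -17.279709

x = 276.0355, dx/dθ = -17.2797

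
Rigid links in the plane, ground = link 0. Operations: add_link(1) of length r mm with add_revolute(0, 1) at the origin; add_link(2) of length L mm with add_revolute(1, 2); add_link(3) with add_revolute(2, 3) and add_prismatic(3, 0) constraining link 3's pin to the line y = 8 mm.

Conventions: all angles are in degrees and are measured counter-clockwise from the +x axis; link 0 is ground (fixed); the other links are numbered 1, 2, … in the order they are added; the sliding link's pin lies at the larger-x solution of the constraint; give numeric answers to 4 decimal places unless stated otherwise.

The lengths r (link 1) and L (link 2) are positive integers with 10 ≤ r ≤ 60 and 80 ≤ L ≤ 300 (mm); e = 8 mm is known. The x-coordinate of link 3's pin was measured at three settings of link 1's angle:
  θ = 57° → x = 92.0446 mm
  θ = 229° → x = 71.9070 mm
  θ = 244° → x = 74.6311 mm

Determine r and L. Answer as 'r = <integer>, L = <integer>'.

constraint per measurement: (x − r cos θ)² + (r sin θ − e)² = L²
subtracting the θ₁ and θ₂ equations cancels the r² and L² terms:
r = (x₁² − x₂²) / (2[(x₁cos θ₁ + e sin θ₁) − (x₂cos θ₂ + e sin θ₂)]) = 15.0000 → r = 15
L² = (x₁ − r cos θ₁)² + (r sin θ₁ − e)² = 7055.9950 → L = 84.0000 → L = 84
check at θ₃=244°: x = 74.6311 (printed 74.6311) ✓

r = 15, L = 84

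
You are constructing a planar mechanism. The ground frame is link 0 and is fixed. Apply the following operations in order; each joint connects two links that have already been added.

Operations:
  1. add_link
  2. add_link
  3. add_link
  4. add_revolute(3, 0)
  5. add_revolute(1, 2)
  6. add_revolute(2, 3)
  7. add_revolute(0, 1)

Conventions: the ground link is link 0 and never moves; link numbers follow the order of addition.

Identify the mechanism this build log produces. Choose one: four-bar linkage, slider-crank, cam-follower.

links: 4 (incl. ground); joints: 4 revolute, 0 prismatic, 0 higher (cam) pair, forming one closed loop
4 links in a single 4R loop → four-bar linkage

four-bar linkage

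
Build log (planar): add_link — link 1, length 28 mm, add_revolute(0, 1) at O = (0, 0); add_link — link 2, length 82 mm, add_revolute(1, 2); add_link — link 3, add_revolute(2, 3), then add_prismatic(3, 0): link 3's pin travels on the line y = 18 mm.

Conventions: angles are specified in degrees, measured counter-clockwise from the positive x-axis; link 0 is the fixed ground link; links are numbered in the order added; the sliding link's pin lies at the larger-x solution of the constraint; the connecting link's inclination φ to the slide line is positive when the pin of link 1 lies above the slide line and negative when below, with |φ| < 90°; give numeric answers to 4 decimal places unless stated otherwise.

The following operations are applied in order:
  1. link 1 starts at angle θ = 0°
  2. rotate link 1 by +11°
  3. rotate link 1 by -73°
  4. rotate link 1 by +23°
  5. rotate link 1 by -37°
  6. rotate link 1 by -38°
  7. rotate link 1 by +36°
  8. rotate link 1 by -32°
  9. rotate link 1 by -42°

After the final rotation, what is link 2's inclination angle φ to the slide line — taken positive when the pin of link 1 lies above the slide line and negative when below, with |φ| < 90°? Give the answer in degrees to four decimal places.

geometry: r = 28 mm, L = 82 mm, e = 18 mm; θ starts at 0°
rotate link 1 by +11°: θ ← 0° +11° = 11°
rotate link 1 by -73°: θ ← 11° -73° = -62°
rotate link 1 by +23°: θ ← -62° +23° = -39°
rotate link 1 by -37°: θ ← -39° -37° = -76°
rotate link 1 by -38°: θ ← -76° -38° = -114°
rotate link 1 by +36°: θ ← -114° +36° = -78°
rotate link 1 by -32°: θ ← -78° -32° = -110°
rotate link 1 by -42°: θ ← -110° -42° = -152°
h = r sin θ − e = -13.145204 − 18 = -31.145204
sin φ = h / L = -31.145204 / 82 = -0.37981956
φ = arcsin(-0.37981956) = -22.322506°

-22.3225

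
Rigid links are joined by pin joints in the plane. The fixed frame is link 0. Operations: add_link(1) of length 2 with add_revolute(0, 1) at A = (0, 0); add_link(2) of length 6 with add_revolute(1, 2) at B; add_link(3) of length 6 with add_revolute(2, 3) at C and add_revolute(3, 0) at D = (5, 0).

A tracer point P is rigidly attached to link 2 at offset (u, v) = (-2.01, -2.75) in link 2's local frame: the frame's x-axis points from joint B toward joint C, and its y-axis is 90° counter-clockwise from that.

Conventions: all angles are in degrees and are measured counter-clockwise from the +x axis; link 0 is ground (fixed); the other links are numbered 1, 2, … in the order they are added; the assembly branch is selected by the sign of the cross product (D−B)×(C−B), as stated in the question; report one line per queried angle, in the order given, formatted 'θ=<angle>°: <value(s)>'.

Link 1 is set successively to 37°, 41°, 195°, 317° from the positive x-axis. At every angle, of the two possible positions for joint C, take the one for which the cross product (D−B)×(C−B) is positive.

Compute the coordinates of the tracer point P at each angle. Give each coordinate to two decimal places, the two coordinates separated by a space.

A=(0,0), D=(5.00,0)
θ=37°: B = A + 2.00·(cos37°, sin37°) = (1.5973, 1.2036)
θ=37°: |BD| = 3.6093
θ=37°: circle(B,6.00) ∩ circle(D,6.00): a=1.8047, h=5.7222
θ=37°:   candidates: C₊=(5.2068,5.9964) cross=20.653; C₋=(1.3904,-4.7928) cross=-20.653
θ=37°:   branch + wants cross > 0 → take C=(5.2068,5.9964) (cross=20.653)
θ=37°: ex = (C−B)/|BC| = (0.6016,0.7988); ey = (-0.7988,0.6016)
θ=37°: P = B + -2.01·ex + -2.75·ey = (2.5848,-2.0563)
θ=41°: B = A + 2.00·(cos41°, sin41°) = (1.5094, 1.3121)
θ=41°: |BD| = 3.7290
θ=41°: circle(B,6.00) ∩ circle(D,6.00): a=1.8645, h=5.7029
θ=41°:   candidates: C₊=(5.2614,5.9943) cross=21.267; C₋=(1.2480,-4.6822) cross=-21.267
θ=41°:   branch + wants cross > 0 → take C=(5.2614,5.9943) (cross=21.267)
θ=41°: ex = (C−B)/|BC| = (0.6253,0.7804); ey = (-0.7804,0.6253)
θ=41°: P = B + -2.01·ex + -2.75·ey = (2.3985,-1.9761)
θ=195°: B = A + 2.00·(cos195°, sin195°) = (-1.9319, -0.5176)
θ=195°: |BD| = 6.9512
θ=195°: circle(B,6.00) ∩ circle(D,6.00): a=3.4756, h=4.8908
θ=195°:   candidates: C₊=(1.1699,4.6184) cross=33.997; C₋=(1.8983,-5.1361) cross=-33.997
θ=195°:   branch + wants cross > 0 → take C=(1.1699,4.6184) (cross=33.997)
θ=195°: ex = (C−B)/|BC| = (0.5170,0.8560); ey = (-0.8560,0.5170)
θ=195°: P = B + -2.01·ex + -2.75·ey = (-0.6169,-3.6598)
θ=317°: B = A + 2.00·(cos317°, sin317°) = (1.4627, -1.3640)
θ=317°: |BD| = 3.7912
θ=317°: circle(B,6.00) ∩ circle(D,6.00): a=1.8956, h=5.6927
θ=317°:   candidates: C₊=(1.1832,4.6295) cross=21.582; C₋=(5.2795,-5.9935) cross=-21.582
θ=317°:   branch + wants cross > 0 → take C=(1.1832,4.6295) (cross=21.582)
θ=317°: ex = (C−B)/|BC| = (-0.0466,0.9989); ey = (-0.9989,-0.0466)
θ=317°: P = B + -2.01·ex + -2.75·ey = (4.3034,-3.2437)

θ=37°: 2.58 -2.06
θ=41°: 2.40 -1.98
θ=195°: -0.62 -3.66
θ=317°: 4.30 -3.24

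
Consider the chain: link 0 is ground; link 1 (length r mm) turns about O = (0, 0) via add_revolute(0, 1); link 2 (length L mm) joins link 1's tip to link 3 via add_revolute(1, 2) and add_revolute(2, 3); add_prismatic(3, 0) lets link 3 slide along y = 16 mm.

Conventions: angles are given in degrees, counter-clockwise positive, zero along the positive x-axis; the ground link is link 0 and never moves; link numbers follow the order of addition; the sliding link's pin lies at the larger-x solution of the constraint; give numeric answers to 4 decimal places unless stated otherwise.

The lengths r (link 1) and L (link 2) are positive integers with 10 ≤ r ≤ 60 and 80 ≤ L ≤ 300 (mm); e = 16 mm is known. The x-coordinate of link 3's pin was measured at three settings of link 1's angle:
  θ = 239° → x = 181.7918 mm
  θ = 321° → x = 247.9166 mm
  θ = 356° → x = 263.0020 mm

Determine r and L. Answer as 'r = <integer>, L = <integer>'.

constraint per measurement: (x − r cos θ)² + (r sin θ − e)² = L²
subtracting the θ₁ and θ₂ equations cancels the r² and L² terms:
r = (x₁² − x₂²) / (2[(x₁cos θ₁ + e sin θ₁) − (x₂cos θ₂ + e sin θ₂)]) = 49.0000 → r = 49
L² = (x₁ − r cos θ₁)² + (r sin θ₁ − e)² = 46225.0073 → L = 215.0000 → L = 215
check at θ₃=356°: x = 263.0020 (printed 263.0020) ✓

r = 49, L = 215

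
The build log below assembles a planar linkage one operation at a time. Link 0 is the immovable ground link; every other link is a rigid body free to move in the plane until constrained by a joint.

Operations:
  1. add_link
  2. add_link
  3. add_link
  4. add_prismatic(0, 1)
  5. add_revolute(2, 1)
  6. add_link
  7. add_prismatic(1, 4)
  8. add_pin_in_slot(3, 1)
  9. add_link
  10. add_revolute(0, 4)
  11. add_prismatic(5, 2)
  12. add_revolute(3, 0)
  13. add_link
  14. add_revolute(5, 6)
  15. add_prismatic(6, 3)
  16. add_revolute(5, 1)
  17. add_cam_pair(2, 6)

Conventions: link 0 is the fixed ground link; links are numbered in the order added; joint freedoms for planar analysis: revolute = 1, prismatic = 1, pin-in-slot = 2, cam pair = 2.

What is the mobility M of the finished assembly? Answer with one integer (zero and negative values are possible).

ground; <1,0,0>
#1 <2,0,0>
#2 <3,0,0>
#3 <4,0,0>
P:0↔1 J1 <4,1,0>
R:2↔1 J1 <4,2,0>
#4 <5,2,0>
P:1↔4 J1 <5,3,0>
PS:3↔1 J2 <5,3,1>
#5 <6,3,1>
R:0↔4 J1 <6,4,1>
P:5↔2 J1 <6,5,1>
R:3↔0 J1 <6,6,1>
#6 <7,6,1>
R:5↔6 J1 <7,7,1>
P:6↔3 J1 <7,8,1>
R:5↔1 J1 <7,9,1>
C:2↔6 J2 <7,9,2>
3×6 − 2×9 − 1×2 = -2

M = -2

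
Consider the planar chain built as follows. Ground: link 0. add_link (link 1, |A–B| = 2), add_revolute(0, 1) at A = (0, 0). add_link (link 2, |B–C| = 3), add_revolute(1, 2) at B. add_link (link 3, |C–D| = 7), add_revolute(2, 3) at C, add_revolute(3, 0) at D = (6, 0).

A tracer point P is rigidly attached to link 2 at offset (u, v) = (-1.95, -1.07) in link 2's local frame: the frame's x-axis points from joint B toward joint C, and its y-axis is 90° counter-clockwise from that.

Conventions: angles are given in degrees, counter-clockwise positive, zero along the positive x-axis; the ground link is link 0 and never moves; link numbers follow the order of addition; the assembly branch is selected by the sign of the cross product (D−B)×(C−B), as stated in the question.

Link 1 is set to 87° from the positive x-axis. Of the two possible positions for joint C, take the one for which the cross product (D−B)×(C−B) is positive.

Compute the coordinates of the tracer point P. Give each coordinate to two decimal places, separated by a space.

A=(0,0), D=(6.00,0)
B = A + 2.00·(cos87°, sin87°) = (0.1047, 1.9973)
|BD| = 6.2245
circle(B,3.00) ∩ circle(D,7.00): a=-0.1009, h=2.9983
  candidates: C₊=(0.9712,4.8694) cross=18.663; C₋=(-0.9530,-0.8101) cross=-18.663
  branch + wants cross > 0 → take C=(0.9712,4.8694) (cross=18.663)
ex = (C−B)/|BC| = (0.2888,0.9574); ey = (-0.9574,0.2888)
P = B + -1.95·ex + -1.07·ey = (0.5658,-0.1787)

0.57 -0.18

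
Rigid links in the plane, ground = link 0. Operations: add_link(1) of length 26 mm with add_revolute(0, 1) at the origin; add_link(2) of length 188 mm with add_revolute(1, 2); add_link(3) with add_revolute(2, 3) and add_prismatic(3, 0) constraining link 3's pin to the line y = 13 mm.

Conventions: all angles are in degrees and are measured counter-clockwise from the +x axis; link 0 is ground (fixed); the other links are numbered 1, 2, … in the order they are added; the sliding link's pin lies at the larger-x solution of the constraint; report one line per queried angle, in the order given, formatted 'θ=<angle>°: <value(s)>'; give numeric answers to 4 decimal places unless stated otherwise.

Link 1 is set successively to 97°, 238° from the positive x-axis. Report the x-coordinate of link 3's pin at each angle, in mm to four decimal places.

geometry: r = 26 mm, L = 188 mm, e = 13 mm
θ=97°: crank pin P = (r cos θ, r sin θ) = (-3.168603, 25.806200)
θ=97°: h = r sin θ − e = 25.806200 − 13 = 12.806200
θ=97°: x = r cos θ + √(L² − h²) = -3.168603 + 187.563326 = 184.394723
θ=238°: crank pin P = (r cos θ, r sin θ) = (-13.777901, -22.049251)
θ=238°: h = r sin θ − e = -22.049251 − 13 = -35.049251
θ=238°: x = r cos θ + √(L² − h²) = -13.777901 + 184.703952 = 170.926052

θ=97°: 184.3947
θ=238°: 170.9261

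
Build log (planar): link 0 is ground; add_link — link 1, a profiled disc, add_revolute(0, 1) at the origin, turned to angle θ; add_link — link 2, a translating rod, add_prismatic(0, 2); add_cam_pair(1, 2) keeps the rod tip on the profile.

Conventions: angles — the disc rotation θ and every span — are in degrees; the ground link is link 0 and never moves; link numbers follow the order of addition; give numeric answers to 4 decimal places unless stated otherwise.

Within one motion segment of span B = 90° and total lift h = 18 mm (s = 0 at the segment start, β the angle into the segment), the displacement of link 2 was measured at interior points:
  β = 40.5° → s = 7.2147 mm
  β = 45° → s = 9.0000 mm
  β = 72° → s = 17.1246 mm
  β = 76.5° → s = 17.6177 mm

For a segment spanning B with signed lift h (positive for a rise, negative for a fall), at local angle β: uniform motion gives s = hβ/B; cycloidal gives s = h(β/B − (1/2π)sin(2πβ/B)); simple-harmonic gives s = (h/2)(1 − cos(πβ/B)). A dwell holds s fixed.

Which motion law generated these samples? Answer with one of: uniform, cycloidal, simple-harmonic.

candidates at β/B = r: uniform s = h·r (linear in β); cycloidal s = h·(r − sin(2πr)/(2π)); simple-harmonic s = (h/2)(1 − cos(πr))
β=40.5°: printed 7.2147 | uniform 8.1000, cycloidal 7.2147, simple-harmonic 7.5921
β=45°: printed 9.0000 | uniform 9.0000, cycloidal 9.0000, simple-harmonic 9.0000
β=72°: printed 17.1246 | uniform 14.4000, cycloidal 17.1246, simple-harmonic 16.2812
β=76.5°: printed 17.6177 | uniform 15.3000, cycloidal 17.6177, simple-harmonic 17.0191
only one law matches every sample → cycloidal

cycloidal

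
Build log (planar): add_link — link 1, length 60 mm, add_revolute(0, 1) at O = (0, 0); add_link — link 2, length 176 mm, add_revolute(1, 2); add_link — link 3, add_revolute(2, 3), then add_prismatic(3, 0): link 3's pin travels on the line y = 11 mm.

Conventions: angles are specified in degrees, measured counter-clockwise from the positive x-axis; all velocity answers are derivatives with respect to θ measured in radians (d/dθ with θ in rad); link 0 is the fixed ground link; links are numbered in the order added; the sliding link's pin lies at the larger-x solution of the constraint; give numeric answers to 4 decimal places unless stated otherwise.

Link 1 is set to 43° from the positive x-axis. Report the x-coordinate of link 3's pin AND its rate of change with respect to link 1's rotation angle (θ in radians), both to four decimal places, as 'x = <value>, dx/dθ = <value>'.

geometry: r = 60 mm, L = 176 mm, e = 11 mm
crank pin P = (r cos θ, r sin θ) = (43.881222, 40.919902)
h = r sin θ − e = 40.919902 − 11 = 29.919902
x = r cos θ + √(L² − h²) = 43.881222 + 173.438172 = 217.319394
dx/dθ = −r sin θ − h·r cos θ/√(L² − h²) (θ in radians; h = 29.919902) = -48.489872

x = 217.3194, dx/dθ = -48.4899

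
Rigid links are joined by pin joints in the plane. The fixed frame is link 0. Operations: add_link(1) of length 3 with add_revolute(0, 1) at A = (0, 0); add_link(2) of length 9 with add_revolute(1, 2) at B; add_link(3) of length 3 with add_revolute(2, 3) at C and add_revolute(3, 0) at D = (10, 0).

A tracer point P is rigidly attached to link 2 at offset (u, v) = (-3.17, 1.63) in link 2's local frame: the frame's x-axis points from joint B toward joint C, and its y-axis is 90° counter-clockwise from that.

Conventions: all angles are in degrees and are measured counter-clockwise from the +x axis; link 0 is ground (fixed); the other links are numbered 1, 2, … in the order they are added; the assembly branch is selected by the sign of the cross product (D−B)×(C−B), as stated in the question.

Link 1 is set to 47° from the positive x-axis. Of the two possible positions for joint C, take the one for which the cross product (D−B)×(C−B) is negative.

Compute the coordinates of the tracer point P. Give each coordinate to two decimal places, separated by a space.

A=(0,0), D=(10.00,0)
B = A + 3.00·(cos47°, sin47°) = (2.0460, 2.1941)
|BD| = 8.2511
circle(B,9.00) ∩ circle(D,3.00): a=8.4886, h=2.9906
  candidates: C₊=(11.0242,2.8197) cross=24.675; C₋=(9.4338,-2.9461) cross=-24.675
  branch - wants cross < 0 → take C=(9.4338,-2.9461) (cross=-24.675)
ex = (C−B)/|BC| = (0.8209,-0.5711); ey = (0.5711,0.8209)
P = B + -3.17·ex + 1.63·ey = (0.3748,5.3425)

0.37 5.34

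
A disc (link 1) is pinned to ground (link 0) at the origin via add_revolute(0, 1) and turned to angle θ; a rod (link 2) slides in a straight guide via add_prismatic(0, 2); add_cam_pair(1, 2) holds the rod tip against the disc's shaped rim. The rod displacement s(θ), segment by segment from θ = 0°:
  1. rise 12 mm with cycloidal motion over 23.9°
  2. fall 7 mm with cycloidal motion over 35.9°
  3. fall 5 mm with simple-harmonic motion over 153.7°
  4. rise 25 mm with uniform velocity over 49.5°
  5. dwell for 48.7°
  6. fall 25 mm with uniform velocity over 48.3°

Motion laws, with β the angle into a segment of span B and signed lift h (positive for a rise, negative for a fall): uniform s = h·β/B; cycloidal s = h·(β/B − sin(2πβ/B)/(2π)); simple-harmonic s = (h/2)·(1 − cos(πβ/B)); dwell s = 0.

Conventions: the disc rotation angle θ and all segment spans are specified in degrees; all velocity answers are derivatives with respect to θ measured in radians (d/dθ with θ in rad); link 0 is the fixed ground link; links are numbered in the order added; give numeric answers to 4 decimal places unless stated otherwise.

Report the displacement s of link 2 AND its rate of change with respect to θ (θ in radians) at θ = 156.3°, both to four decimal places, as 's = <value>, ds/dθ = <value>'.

segment 1 (0° to 23.9°, cycloidal, h = 12) is passed completely: s = 0.0000 + (12) = 12.0000
segment 2 (23.9° to 59.8°, cycloidal, h = -7) is passed completely: s = 12.0000 + (-7) = 5.0000
θ = 156.3° falls in segment 3 (59.8° to 213.5°, simple-harmonic, h = -5): β = 156.3 − 59.8 = 96.5°, B = 153.7°; Δs = -5/2·(1 − cos(π·0.6278)) = -3.4773; s = 5.0000 − 3.4773 = 1.5227
velocity in seg [59.8°–213.5°] (simple-harmonic), θ in radians: β = 96.5° = 1.6842 rad, B = 153.7° = 2.6826 rad; ds/dθ = (πh/(2B)) sin(πβ/B) = (π·(-5)/(2·2.6826)) sin(π·0.6278) = -2.694790 mm/rad

s = 1.5227, ds/dθ = -2.6948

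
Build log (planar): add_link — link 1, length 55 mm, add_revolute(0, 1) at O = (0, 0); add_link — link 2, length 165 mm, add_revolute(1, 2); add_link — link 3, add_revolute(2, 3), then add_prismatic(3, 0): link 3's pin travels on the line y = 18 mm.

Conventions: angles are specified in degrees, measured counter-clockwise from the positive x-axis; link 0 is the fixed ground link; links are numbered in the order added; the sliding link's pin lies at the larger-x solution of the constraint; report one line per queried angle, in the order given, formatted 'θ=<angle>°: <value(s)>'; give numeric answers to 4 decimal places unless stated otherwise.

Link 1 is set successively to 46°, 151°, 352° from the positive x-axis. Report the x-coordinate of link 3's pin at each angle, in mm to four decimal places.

geometry: r = 55 mm, L = 165 mm, e = 18 mm
θ=46°: crank pin P = (r cos θ, r sin θ) = (38.206210, 39.563689)
θ=46°: h = r sin θ − e = 39.563689 − 18 = 21.563689
θ=46°: x = r cos θ + √(L² − h²) = 38.206210 + 163.584863 = 201.791073
θ=151°: crank pin P = (r cos θ, r sin θ) = (-48.104084, 26.664529)
θ=151°: h = r sin θ − e = 26.664529 − 18 = 8.664529
θ=151°: x = r cos θ + √(L² − h²) = -48.104084 + 164.772346 = 116.668262
θ=352°: crank pin P = (r cos θ, r sin θ) = (54.464744, -7.654521)
θ=352°: h = r sin θ − e = -7.654521 − 18 = -25.654521
θ=352°: x = r cos θ + √(L² − h²) = 54.464744 + 162.993391 = 217.458135

θ=46°: 201.7911
θ=151°: 116.6683
θ=352°: 217.4581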